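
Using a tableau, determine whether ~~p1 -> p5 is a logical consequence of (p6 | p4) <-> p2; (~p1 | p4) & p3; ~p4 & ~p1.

Yes

Initial set: {((p6 | p4) <-> p2); ((~p1 | p4) & p3); (~p4 & ~p1); ~(~~p1 -> p5)}.
((~p1 | p4) & p3): α-rule — add (~p1 | p4), p3.
(~p4 & ~p1): α-rule — add ~p4, ~p1.
~(~~p1 -> p5): α-rule — add ~~p1, ~p5.
~~p1: drop double negation, giving p1.
× closes — contains both p1 and ~p1.
All 1 branch closes.
Every branch closed, so the premises entail the conclusion.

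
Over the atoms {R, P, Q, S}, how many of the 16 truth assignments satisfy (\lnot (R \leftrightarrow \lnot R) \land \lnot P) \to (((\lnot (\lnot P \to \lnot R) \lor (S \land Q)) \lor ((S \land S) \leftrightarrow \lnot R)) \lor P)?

14

Initial set: {((\lnot (R \leftrightarrow \lnot R) \land \lnot P) \to (((\lnot (\lnot P \to \lnot R) \lor (S \land Q)) \lor ((S \land S) \leftrightarrow \lnot R)) \lor P))}.
((\lnot (R \leftrightarrow \lnot R) \land \lnot P) \to (((\lnot (\lnot P \to \lnot R) \lor (S \land Q)) \lor ((S \land S) \leftrightarrow \lnot R)) \lor P)): β-rule — branch into \lnot (\lnot (R \leftrightarrow \lnot R) \land \lnot P)  //  (((\lnot (\lnot P \to \lnot R) \lor (S \land Q)) \lor ((S \land S) \leftrightarrow \lnot R)) \lor P).
  branch 1 (add \lnot (\lnot (R \leftrightarrow \lnot R) \land \lnot P)):
    \lnot (\lnot (R \leftrightarrow \lnot R) \land \lnot P): β-rule — branch into \lnot \lnot (R \leftrightarrow \lnot R)  //  \lnot \lnot P.
      branch 1.1 (add \lnot \lnot (R \leftrightarrow \lnot R)):
        \lnot \lnot (R \leftrightarrow \lnot R): β-rule — branch into R, \lnot R  //  \lnot R, \lnot \lnot R.
          branch 1.1.1 (add R, \lnot R):
            × closes — contains both R and \lnot R.
          branch 1.1.2 (add \lnot R, \lnot \lnot R):
            × closes — contains both R and \lnot R.
      branch 1.2 (add \lnot \lnot P):
        ○ open, literals {P=T}.
  branch 2 (add (((\lnot (\lnot P \to \lnot R) \lor (S \land Q)) \lor ((S \land S) \leftrightarrow \lnot R)) \lor P)):
    (((\lnot (\lnot P \to \lnot R) \lor (S \land Q)) \lor ((S \land S) \leftrightarrow \lnot R)) \lor P): β-rule — branch into ((\lnot (\lnot P \to \lnot R) \lor (S \land Q)) \lor ((S \land S) \leftrightarrow \lnot R))  //  P.
      branch 2.1 (add ((\lnot (\lnot P \to \lnot R) \lor (S \land Q)) \lor ((S \land S) \leftrightarrow \lnot R))):
        ((\lnot (\lnot P \to \lnot R) \lor (S \land Q)) \lor ((S \land S) \leftrightarrow \lnot R)): β-rule — branch into (\lnot (\lnot P \to \lnot R) \lor (S \land Q))  //  ((S \land S) \leftrightarrow \lnot R).
          branch 2.1.1 (add (\lnot (\lnot P \to \lnot R) \lor (S \land Q))):
            (\lnot (\lnot P \to \lnot R) \lor (S \land Q)): β-rule — branch into \lnot (\lnot P \to \lnot R)  //  (S \land Q).
              branch 2.1.1.1 (add \lnot (\lnot P \to \lnot R)):
                \lnot (\lnot P \to \lnot R): α-rule — add \lnot P, \lnot \lnot R.
                ○ open, literals {P=F, R=T}.
              branch 2.1.1.2 (add (S \land Q)):
                (S \land Q): α-rule — add S, Q.
                ○ open, literals {Q=T, S=T}.
          branch 2.1.2 (add ((S \land S) \leftrightarrow \lnot R)):
            ((S \land S) \leftrightarrow \lnot R): β-rule — branch into (S \land S), \lnot R  //  \lnot (S \land S), \lnot \lnot R.
              branch 2.1.2.1 (add (S \land S), \lnot R):
                (S \land S): α-rule — add S, S.
                ○ open, literals {R=F, S=T}.
              branch 2.1.2.2 (add \lnot (S \land S), \lnot \lnot R):
                \lnot (S \land S): β-rule — branch into \lnot S  //  \lnot S.
                  branch 2.1.2.2.1 (add \lnot S):
                    ○ open, literals {R=T, S=F}.
                  branch 2.1.2.2.2 (add \lnot S):
                    ○ open, literals {R=T, S=F}.
      branch 2.2 (add P):
        ○ open, literals {P=T}.
2 branches closed, 7 open.
Each open branch fixes some atoms; the unmentioned ones are free. Counting distinct full assignments: branch {P=T} (R, Q, S) contributes 8 new; branch {P=F, R=T} (Q, S) contributes 4 new; branch {Q=T, S=T} (R, P) contributes 1 new; branch {R=F, S=T} (P, Q) contributes 1 new; branch {R=T, S=F} (P, Q) contributes 0 new; branch {R=T, S=F} (P, Q) contributes 0 new; branch {P=T} (R, Q, S) contributes 0 new. Total: 14.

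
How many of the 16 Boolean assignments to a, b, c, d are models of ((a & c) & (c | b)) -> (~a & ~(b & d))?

12

Initial set: {(((a & c) & (c | b)) -> (~a & ~(b & d)))}.
(((a & c) & (c | b)) -> (~a & ~(b & d))): β-rule — branch into ~((a & c) & (c | b))  //  (~a & ~(b & d)).
  branch 1 (add ~((a & c) & (c | b))):
    ~((a & c) & (c | b)): β-rule — branch into ~(a & c)  //  ~(c | b).
      branch 1.1 (add ~(a & c)):
        ~(a & c): β-rule — branch into ~a  //  ~c.
          branch 1.1.1 (add ~a):
            ○ open, literals {a=F}.
          branch 1.1.2 (add ~c):
            ○ open, literals {c=F}.
      branch 1.2 (add ~(c | b)):
        ~(c | b): α-rule — add ~c, ~b.
        ○ open, literals {b=F, c=F}.
  branch 2 (add (~a & ~(b & d))):
    (~a & ~(b & d)): α-rule — add ~a, ~(b & d).
    ~(b & d): β-rule — branch into ~b  //  ~d.
      branch 2.1 (add ~b):
        ○ open, literals {a=F, b=F}.
      branch 2.2 (add ~d):
        ○ open, literals {a=F, d=F}.
0 branches closed, 5 open.
Each open branch fixes some atoms; the unmentioned ones are free. Counting distinct full assignments: branch {a=F} (b, c, d) contributes 8 new; branch {c=F} (a, b, d) contributes 4 new; branch {b=F, c=F} (a, d) contributes 0 new; branch {a=F, b=F} (c, d) contributes 0 new; branch {a=F, d=F} (b, c) contributes 0 new. Total: 12.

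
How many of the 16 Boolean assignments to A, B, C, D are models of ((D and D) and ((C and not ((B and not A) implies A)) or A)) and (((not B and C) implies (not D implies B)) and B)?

3

Initial set: {(((D and D) and ((C and not ((B and not A) implies A)) or A)) and (((not B and C) implies (not D implies B)) and B))}.
(((D and D) and ((C and not ((B and not A) implies A)) or A)) and (((not B and C) implies (not D implies B)) and B)): α-rule — add ((D and D) and ((C and not ((B and not A) implies A)) or A)), (((not B and C) implies (not D implies B)) and B).
((D and D) and ((C and not ((B and not A) implies A)) or A)): α-rule — add (D and D), ((C and not ((B and not A) implies A)) or A).
(((not B and C) implies (not D implies B)) and B): α-rule — add ((not B and C) implies (not D implies B)), B.
(D and D): α-rule — add D, D.
((C and not ((B and not A) implies A)) or A): β-rule — branch into (C and not ((B and not A) implies A))  //  A.
  branch 1 (add (C and not ((B and not A) implies A))):
    (C and not ((B and not A) implies A)): α-rule — add C, not ((B and not A) implies A).
    not ((B and not A) implies A): α-rule — add (B and not A), not A.
    (B and not A): α-rule — add B, not A.
    ((not B and C) implies (not D implies B)): β-rule — branch into not (not B and C)  //  (not D implies B).
      branch 1.1 (add not (not B and C)):
        not (not B and C): β-rule — branch into not not B  //  not C.
          branch 1.1.1 (add not not B):
            ○ open, literals {A=0, B=1, C=1, D=1}.
          branch 1.1.2 (add not C):
            × closes — contains both C and not C.
      branch 1.2 (add (not D implies B)):
        (not D implies B): β-rule — branch into not not D  //  B.
          branch 1.2.1 (add not not D):
            ○ open, literals {A=0, B=1, C=1, D=1}.
          branch 1.2.2 (add B):
            ○ open, literals {A=0, B=1, C=1, D=1}.
  branch 2 (add A):
    ((not B and C) implies (not D implies B)): β-rule — branch into not (not B and C)  //  (not D implies B).
      branch 2.1 (add not (not B and C)):
        not (not B and C): β-rule — branch into not not B  //  not C.
          branch 2.1.1 (add not not B):
            ○ open, literals {A=1, B=1, D=1}.
          branch 2.1.2 (add not C):
            ○ open, literals {A=1, B=1, C=0, D=1}.
      branch 2.2 (add (not D implies B)):
        (not D implies B): β-rule — branch into not not D  //  B.
          branch 2.2.1 (add not not D):
            ○ open, literals {A=1, B=1, D=1}.
          branch 2.2.2 (add B):
            ○ open, literals {A=1, B=1, D=1}.
1 branch closed, 7 open.
Each open branch fixes some atoms; the unmentioned ones are free. Counting distinct full assignments: branch {A=0, B=1, C=1, D=1} (none free) contributes 1 new; branch {A=0, B=1, C=1, D=1} (none free) contributes 0 new; branch {A=0, B=1, C=1, D=1} (none free) contributes 0 new; branch {A=1, B=1, D=1} (C) contributes 2 new; branch {A=1, B=1, C=0, D=1} (none free) contributes 0 new; branch {A=1, B=1, D=1} (C) contributes 0 new; branch {A=1, B=1, D=1} (C) contributes 0 new. Total: 3.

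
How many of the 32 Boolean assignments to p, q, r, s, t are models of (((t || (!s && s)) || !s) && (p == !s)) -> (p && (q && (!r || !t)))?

23

Initial set: {T ((((t || (!s && s)) || !s) && (p == !s)) -> (p && (q && (!r || !t))))}.
T ((((t || (!s && s)) || !s) && (p == !s)) -> (p && (q && (!r || !t)))): β-rule — branch into F (((t || (!s && s)) || !s) && (p == !s))  //  T (p && (q && (!r || !t))).
  branch 1 (add F (((t || (!s && s)) || !s) && (p == !s))):
    F (((t || (!s && s)) || !s) && (p == !s)): β-rule — branch into F ((t || (!s && s)) || !s)  //  F (p == !s).
      branch 1.1 (add F ((t || (!s && s)) || !s)):
        F ((t || (!s && s)) || !s): α-rule — add F (t || (!s && s)), F !s.
        F (t || (!s && s)): α-rule — add F t, F (!s && s).
        F (!s && s): β-rule — branch into F !s  //  F s.
          branch 1.1.1 (add F !s):
            ○ open, literals {s=true, t=false}.
          branch 1.1.2 (add F s):
            × closes — contains both s and !s.
      branch 1.2 (add F (p == !s)):
        F (p == !s): β-rule — branch into T p, F !s  //  F p, T !s.
          branch 1.2.1 (add T p, F !s):
            ○ open, literals {p=true, s=true}.
          branch 1.2.2 (add F p, T !s):
            ○ open, literals {p=false, s=false}.
  branch 2 (add T (p && (q && (!r || !t)))):
    T (p && (q && (!r || !t))): α-rule — add T p, T (q && (!r || !t)).
    T (q && (!r || !t)): α-rule — add T q, T (!r || !t).
    T (!r || !t): β-rule — branch into T !r  //  T !t.
      branch 2.1 (add T !r):
        ○ open, literals {p=true, q=true, r=false}.
      branch 2.2 (add T !t):
        ○ open, literals {p=true, q=true, t=false}.
1 branch closed, 5 open.
Each open branch fixes some atoms; the unmentioned ones are free. Counting distinct full assignments: branch {s=true, t=false} (p, q, r) contributes 8 new; branch {p=true, s=true} (q, r, t) contributes 4 new; branch {p=false, s=false} (q, r, t) contributes 8 new; branch {p=true, q=true, r=false} (s, t) contributes 2 new; branch {p=true, q=true, t=false} (r, s) contributes 1 new. Total: 23.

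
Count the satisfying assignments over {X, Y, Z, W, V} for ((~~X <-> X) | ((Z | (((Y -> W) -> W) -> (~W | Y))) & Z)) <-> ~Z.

16

Initial set: {(((~~X <-> X) | ((Z | (((Y -> W) -> W) -> (~W | Y))) & Z)) <-> ~Z)}.
(((~~X <-> X) | ((Z | (((Y -> W) -> W) -> (~W | Y))) & Z)) <-> ~Z): β-rule — branch into ((~~X <-> X) | ((Z | (((Y -> W) -> W) -> (~W | Y))) & Z)), ~Z  //  ~((~~X <-> X) | ((Z | (((Y -> W) -> W) -> (~W | Y))) & Z)), ~~Z.
  branch 1 (add ((~~X <-> X) | ((Z | (((Y -> W) -> W) -> (~W | Y))) & Z)), ~Z):
    ((~~X <-> X) | ((Z | (((Y -> W) -> W) -> (~W | Y))) & Z)): β-rule — branch into (~~X <-> X)  //  ((Z | (((Y -> W) -> W) -> (~W | Y))) & Z).
      branch 1.1 (add (~~X <-> X)):
        (~~X <-> X): β-rule — branch into ~~X, X  //  ~~~X, ~X.
          branch 1.1.1 (add ~~X, X):
            ~~X: drop double negation, giving X.
            ○ open, literals {X=T, Z=F}.
          branch 1.1.2 (add ~~~X, ~X):
            ~~~X: drop double negation, giving ~X.
            ○ open, literals {X=F, Z=F}.
      branch 1.2 (add ((Z | (((Y -> W) -> W) -> (~W | Y))) & Z)):
        ((Z | (((Y -> W) -> W) -> (~W | Y))) & Z): α-rule — add (Z | (((Y -> W) -> W) -> (~W | Y))), Z.
        × closes — contains both Z and ~Z.
  branch 2 (add ~((~~X <-> X) | ((Z | (((Y -> W) -> W) -> (~W | Y))) & Z)), ~~Z):
    ~((~~X <-> X) | ((Z | (((Y -> W) -> W) -> (~W | Y))) & Z)): α-rule — add ~(~~X <-> X), ~((Z | (((Y -> W) -> W) -> (~W | Y))) & Z).
    ~(~~X <-> X): β-rule — branch into ~~X, ~X  //  ~~~X, X.
      branch 2.1 (add ~~X, ~X):
        ~~X: drop double negation, giving X.
        × closes — contains both X and ~X.
      branch 2.2 (add ~~~X, X):
        ~~~X: drop double negation, giving ~X.
        × closes — contains both X and ~X.
3 branches closed, 2 open.
Each open branch fixes some atoms; the unmentioned ones are free. Counting distinct full assignments: branch {X=T, Z=F} (Y, W, V) contributes 8 new; branch {X=F, Z=F} (Y, W, V) contributes 8 new. Total: 16.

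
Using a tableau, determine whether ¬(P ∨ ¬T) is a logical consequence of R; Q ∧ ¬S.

No

Initial set: {R; (Q ∧ ¬S); ¬¬(P ∨ ¬T)}.
(Q ∧ ¬S): α-rule — add Q, ¬S.
¬¬(P ∨ ¬T): β-rule — branch into P  //  ¬T.
  branch 1 (add P):
    ○ open, literals {P=true, Q=true, R=true, S=false}.
  branch 2 (add ¬T):
    ○ open, literals {Q=true, R=true, S=false, T=false}.
0 branches closed, 2 open.
An open branch gives a countermodel: P=true, Q=true, R=true, S=false (unmentioned atoms arbitrary); the premises hold there but the conclusion fails.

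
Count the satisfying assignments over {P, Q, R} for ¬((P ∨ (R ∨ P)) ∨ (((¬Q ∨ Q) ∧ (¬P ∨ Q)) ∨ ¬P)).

Initial set: {¬((P ∨ (R ∨ P)) ∨ (((¬Q ∨ Q) ∧ (¬P ∨ Q)) ∨ ¬P))}.
¬((P ∨ (R ∨ P)) ∨ (((¬Q ∨ Q) ∧ (¬P ∨ Q)) ∨ ¬P)): α-rule — add ¬(P ∨ (R ∨ P)), ¬(((¬Q ∨ Q) ∧ (¬P ∨ Q)) ∨ ¬P).
¬(P ∨ (R ∨ P)): α-rule — add ¬P, ¬(R ∨ P).
¬(((¬Q ∨ Q) ∧ (¬P ∨ Q)) ∨ ¬P): α-rule — add ¬((¬Q ∨ Q) ∧ (¬P ∨ Q)), ¬¬P.
× closes — contains both P and ¬P.
All 1 branch closes.
No open branches: the formula has 0 satisfying assignments.

0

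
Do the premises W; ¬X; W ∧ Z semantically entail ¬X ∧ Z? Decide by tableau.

Yes

Initial set: {W; ¬X; (W ∧ Z); ¬(¬X ∧ Z)}.
(W ∧ Z): α-rule — add W, Z.
¬(¬X ∧ Z): β-rule — branch into ¬¬X  //  ¬Z.
  branch 1 (add ¬¬X):
    × closes — contains both X and ¬X.
  branch 2 (add ¬Z):
    × closes — contains both Z and ¬Z.
All 2 branches close.
Every branch closed, so the premises entail the conclusion.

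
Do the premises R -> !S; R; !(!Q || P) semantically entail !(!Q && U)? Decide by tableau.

Yes

Initial set: {(R -> !S); R; !(!Q || P); !!(!Q && U)}.
!(!Q || P): α-rule — add !!Q, !P.
!!(!Q && U): α-rule — add !Q, U.
× closes — contains both Q and !Q.
All 1 branch closes.
Every branch closed, so the premises entail the conclusion.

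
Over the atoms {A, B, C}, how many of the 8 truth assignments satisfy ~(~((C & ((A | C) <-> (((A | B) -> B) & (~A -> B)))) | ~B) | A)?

3

Initial set: {~(~((C & ((A | C) <-> (((A | B) -> B) & (~A -> B)))) | ~B) | A)}.
~(~((C & ((A | C) <-> (((A | B) -> B) & (~A -> B)))) | ~B) | A): α-rule — add ~~((C & ((A | C) <-> (((A | B) -> B) & (~A -> B)))) | ~B), ~A.
~~((C & ((A | C) <-> (((A | B) -> B) & (~A -> B)))) | ~B): β-rule — branch into (C & ((A | C) <-> (((A | B) -> B) & (~A -> B))))  //  ~B.
  branch 1 (add (C & ((A | C) <-> (((A | B) -> B) & (~A -> B))))):
    (C & ((A | C) <-> (((A | B) -> B) & (~A -> B)))): α-rule — add C, ((A | C) <-> (((A | B) -> B) & (~A -> B))).
    ((A | C) <-> (((A | B) -> B) & (~A -> B))): β-rule — branch into (A | C), (((A | B) -> B) & (~A -> B))  //  ~(A | C), ~(((A | B) -> B) & (~A -> B)).
      branch 1.1 (add (A | C), (((A | B) -> B) & (~A -> B))):
        (((A | B) -> B) & (~A -> B)): α-rule — add ((A | B) -> B), (~A -> B).
        (A | C): β-rule — branch into A  //  C.
          branch 1.1.1 (add A):
            × closes — contains both A and ~A.
          branch 1.1.2 (add C):
            ((A | B) -> B): β-rule — branch into ~(A | B)  //  B.
              branch 1.1.2.1 (add ~(A | B)):
                ~(A | B): α-rule — add ~A, ~B.
                (~A -> B): β-rule — branch into ~~A  //  B.
                  branch 1.1.2.1.1 (add ~~A):
                    × closes — contains both A and ~A.
                  branch 1.1.2.1.2 (add B):
                    × closes — contains both B and ~B.
              branch 1.1.2.2 (add B):
                (~A -> B): β-rule — branch into ~~A  //  B.
                  branch 1.1.2.2.1 (add ~~A):
                    × closes — contains both A and ~A.
                  branch 1.1.2.2.2 (add B):
                    ○ open, literals {A=F, B=T, C=T}.
      branch 1.2 (add ~(A | C), ~(((A | B) -> B) & (~A -> B))):
        ~(A | C): α-rule — add ~A, ~C.
        × closes — contains both C and ~C.
  branch 2 (add ~B):
    ○ open, literals {A=F, B=F}.
5 branches closed, 2 open.
Each open branch fixes some atoms; the unmentioned ones are free. Counting distinct full assignments: branch {A=F, B=T, C=T} (none free) contributes 1 new; branch {A=F, B=F} (C) contributes 2 new. Total: 3.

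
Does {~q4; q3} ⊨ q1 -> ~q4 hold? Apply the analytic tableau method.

Yes

Initial set: {~q4; q3; ~(q1 -> ~q4)}.
~(q1 -> ~q4): α-rule — add q1, ~~q4.
× closes — contains both q4 and ~q4.
All 1 branch closes.
Every branch closed, so the premises entail the conclusion.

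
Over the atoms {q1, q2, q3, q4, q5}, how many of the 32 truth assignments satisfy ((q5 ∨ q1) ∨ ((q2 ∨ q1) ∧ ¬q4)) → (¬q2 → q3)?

26

Initial set: {(((q5 ∨ q1) ∨ ((q2 ∨ q1) ∧ ¬q4)) → (¬q2 → q3))}.
(((q5 ∨ q1) ∨ ((q2 ∨ q1) ∧ ¬q4)) → (¬q2 → q3)): β-rule — branch into ¬((q5 ∨ q1) ∨ ((q2 ∨ q1) ∧ ¬q4))  //  (¬q2 → q3).
  branch 1 (add ¬((q5 ∨ q1) ∨ ((q2 ∨ q1) ∧ ¬q4))):
    ¬((q5 ∨ q1) ∨ ((q2 ∨ q1) ∧ ¬q4)): α-rule — add ¬(q5 ∨ q1), ¬((q2 ∨ q1) ∧ ¬q4).
    ¬(q5 ∨ q1): α-rule — add ¬q5, ¬q1.
    ¬((q2 ∨ q1) ∧ ¬q4): β-rule — branch into ¬(q2 ∨ q1)  //  ¬¬q4.
      branch 1.1 (add ¬(q2 ∨ q1)):
        ¬(q2 ∨ q1): α-rule — add ¬q2, ¬q1.
        ○ open, literals {q1=0, q2=0, q5=0}.
      branch 1.2 (add ¬¬q4):
        ○ open, literals {q1=0, q4=1, q5=0}.
  branch 2 (add (¬q2 → q3)):
    (¬q2 → q3): β-rule — branch into ¬¬q2  //  q3.
      branch 2.1 (add ¬¬q2):
        ○ open, literals {q2=1}.
      branch 2.2 (add q3):
        ○ open, literals {q3=1}.
0 branches closed, 4 open.
Each open branch fixes some atoms; the unmentioned ones are free. Counting distinct full assignments: branch {q1=0, q2=0, q5=0} (q3, q4) contributes 4 new; branch {q1=0, q4=1, q5=0} (q2, q3) contributes 2 new; branch {q2=1} (q1, q3, q4, q5) contributes 14 new; branch {q3=1} (q1, q2, q4, q5) contributes 6 new. Total: 26.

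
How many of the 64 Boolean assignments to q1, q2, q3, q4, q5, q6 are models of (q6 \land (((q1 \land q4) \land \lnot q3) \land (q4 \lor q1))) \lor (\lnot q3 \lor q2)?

Initial set: {((q6 \land (((q1 \land q4) \land \lnot q3) \land (q4 \lor q1))) \lor (\lnot q3 \lor q2))}.
((q6 \land (((q1 \land q4) \land \lnot q3) \land (q4 \lor q1))) \lor (\lnot q3 \lor q2)): β-rule — branch into (q6 \land (((q1 \land q4) \land \lnot q3) \land (q4 \lor q1)))  //  (\lnot q3 \lor q2).
  branch 1 (add (q6 \land (((q1 \land q4) \land \lnot q3) \land (q4 \lor q1)))):
    (q6 \land (((q1 \land q4) \land \lnot q3) \land (q4 \lor q1))): α-rule — add q6, (((q1 \land q4) \land \lnot q3) \land (q4 \lor q1)).
    (((q1 \land q4) \land \lnot q3) \land (q4 \lor q1)): α-rule — add ((q1 \land q4) \land \lnot q3), (q4 \lor q1).
    ((q1 \land q4) \land \lnot q3): α-rule — add (q1 \land q4), \lnot q3.
    (q1 \land q4): α-rule — add q1, q4.
    (q4 \lor q1): β-rule — branch into q4  //  q1.
      branch 1.1 (add q4):
        ○ open, literals {q1=true, q3=false, q4=true, q6=true}.
      branch 1.2 (add q1):
        ○ open, literals {q1=true, q3=false, q4=true, q6=true}.
  branch 2 (add (\lnot q3 \lor q2)):
    (\lnot q3 \lor q2): β-rule — branch into \lnot q3  //  q2.
      branch 2.1 (add \lnot q3):
        ○ open, literals {q3=false}.
      branch 2.2 (add q2):
        ○ open, literals {q2=true}.
0 branches closed, 4 open.
Each open branch fixes some atoms; the unmentioned ones are free. Counting distinct full assignments: branch {q1=true, q3=false, q4=true, q6=true} (q2, q5) contributes 4 new; branch {q1=true, q3=false, q4=true, q6=true} (q2, q5) contributes 0 new; branch {q3=false} (q1, q2, q4, q5, q6) contributes 28 new; branch {q2=true} (q1, q3, q4, q5, q6) contributes 16 new. Total: 48.

48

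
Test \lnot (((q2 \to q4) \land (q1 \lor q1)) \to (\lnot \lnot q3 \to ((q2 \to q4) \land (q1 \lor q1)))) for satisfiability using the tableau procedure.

Initial set: {\lnot (((q2 \to q4) \land (q1 \lor q1)) \to (\lnot \lnot q3 \to ((q2 \to q4) \land (q1 \lor q1))))}.
\lnot (((q2 \to q4) \land (q1 \lor q1)) \to (\lnot \lnot q3 \to ((q2 \to q4) \land (q1 \lor q1)))): α-rule — add ((q2 \to q4) \land (q1 \lor q1)), \lnot (\lnot \lnot q3 \to ((q2 \to q4) \land (q1 \lor q1))).
((q2 \to q4) \land (q1 \lor q1)): α-rule — add (q2 \to q4), (q1 \lor q1).
\lnot (\lnot \lnot q3 \to ((q2 \to q4) \land (q1 \lor q1))): α-rule — add \lnot \lnot q3, \lnot ((q2 \to q4) \land (q1 \lor q1)).
\lnot \lnot q3: drop double negation, giving q3.
(q2 \to q4): β-rule — branch into \lnot q2  //  q4.
  branch 1 (add \lnot q2):
    (q1 \lor q1): β-rule — branch into q1  //  q1.
      branch 1.1 (add q1):
        \lnot ((q2 \to q4) \land (q1 \lor q1)): β-rule — branch into \lnot (q2 \to q4)  //  \lnot (q1 \lor q1).
          branch 1.1.1 (add \lnot (q2 \to q4)):
            \lnot (q2 \to q4): α-rule — add q2, \lnot q4.
            × closes — contains both q2 and \lnot q2.
          branch 1.1.2 (add \lnot (q1 \lor q1)):
            \lnot (q1 \lor q1): α-rule — add \lnot q1, \lnot q1.
            × closes — contains both q1 and \lnot q1.
      branch 1.2 (add q1):
        \lnot ((q2 \to q4) \land (q1 \lor q1)): β-rule — branch into \lnot (q2 \to q4)  //  \lnot (q1 \lor q1).
          branch 1.2.1 (add \lnot (q2 \to q4)):
            \lnot (q2 \to q4): α-rule — add q2, \lnot q4.
            × closes — contains both q2 and \lnot q2.
          branch 1.2.2 (add \lnot (q1 \lor q1)):
            \lnot (q1 \lor q1): α-rule — add \lnot q1, \lnot q1.
            × closes — contains both q1 and \lnot q1.
  branch 2 (add q4):
    (q1 \lor q1): β-rule — branch into q1  //  q1.
      branch 2.1 (add q1):
        \lnot ((q2 \to q4) \land (q1 \lor q1)): β-rule — branch into \lnot (q2 \to q4)  //  \lnot (q1 \lor q1).
          branch 2.1.1 (add \lnot (q2 \to q4)):
            \lnot (q2 \to q4): α-rule — add q2, \lnot q4.
            × closes — contains both q4 and \lnot q4.
          branch 2.1.2 (add \lnot (q1 \lor q1)):
            \lnot (q1 \lor q1): α-rule — add \lnot q1, \lnot q1.
            × closes — contains both q1 and \lnot q1.
      branch 2.2 (add q1):
        \lnot ((q2 \to q4) \land (q1 \lor q1)): β-rule — branch into \lnot (q2 \to q4)  //  \lnot (q1 \lor q1).
          branch 2.2.1 (add \lnot (q2 \to q4)):
            \lnot (q2 \to q4): α-rule — add q2, \lnot q4.
            × closes — contains both q4 and \lnot q4.
          branch 2.2.2 (add \lnot (q1 \lor q1)):
            \lnot (q1 \lor q1): α-rule — add \lnot q1, \lnot q1.
            × closes — contains both q1 and \lnot q1.
All 8 branches close.
Every branch closed; the formula is unsatisfiable.

Unsatisfiable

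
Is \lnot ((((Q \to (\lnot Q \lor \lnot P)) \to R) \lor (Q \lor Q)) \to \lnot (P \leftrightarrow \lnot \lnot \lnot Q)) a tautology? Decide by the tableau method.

Assume the negation and expand:
Initial set: {\lnot \lnot ((((Q \to (\lnot Q \lor \lnot P)) \to R) \lor (Q \lor Q)) \to \lnot (P \leftrightarrow \lnot \lnot \lnot Q))}.
\lnot \lnot ((((Q \to (\lnot Q \lor \lnot P)) \to R) \lor (Q \lor Q)) \to \lnot (P \leftrightarrow \lnot \lnot \lnot Q)): β-rule — branch into \lnot (((Q \to (\lnot Q \lor \lnot P)) \to R) \lor (Q \lor Q))  //  \lnot (P \leftrightarrow \lnot \lnot \lnot Q).
  branch 1 (add \lnot (((Q \to (\lnot Q \lor \lnot P)) \to R) \lor (Q \lor Q))):
    \lnot (((Q \to (\lnot Q \lor \lnot P)) \to R) \lor (Q \lor Q)): α-rule — add \lnot ((Q \to (\lnot Q \lor \lnot P)) \to R), \lnot (Q \lor Q).
    \lnot ((Q \to (\lnot Q \lor \lnot P)) \to R): α-rule — add (Q \to (\lnot Q \lor \lnot P)), \lnot R.
    \lnot (Q \lor Q): α-rule — add \lnot Q, \lnot Q.
    (Q \to (\lnot Q \lor \lnot P)): β-rule — branch into \lnot Q  //  (\lnot Q \lor \lnot P).
      branch 1.1 (add \lnot Q):
        ○ open, literals {Q=F, R=F}.
      branch 1.2 (add (\lnot Q \lor \lnot P)):
        (\lnot Q \lor \lnot P): β-rule — branch into \lnot Q  //  \lnot P.
          branch 1.2.1 (add \lnot Q):
            ○ open, literals {Q=F, R=F}.
          branch 1.2.2 (add \lnot P):
            ○ open, literals {P=F, Q=F, R=F}.
  branch 2 (add \lnot (P \leftrightarrow \lnot \lnot \lnot Q)):
    \lnot (P \leftrightarrow \lnot \lnot \lnot Q): β-rule — branch into P, \lnot \lnot \lnot \lnot Q  //  \lnot P, \lnot \lnot \lnot Q.
      branch 2.1 (add P, \lnot \lnot \lnot \lnot Q):
        \lnot \lnot \lnot \lnot Q: drop double negation, giving \lnot \lnot Q.
        ○ open, literals {P=T, Q=T}.
      branch 2.2 (add \lnot P, \lnot \lnot \lnot Q):
        \lnot \lnot \lnot Q: drop double negation, giving \lnot Q.
        ○ open, literals {P=F, Q=F}.
0 branches closed, 5 open.
An open branch gives a countermodel: Q=F, R=F (unmentioned atoms arbitrary); under it the original formula is false.

Not valid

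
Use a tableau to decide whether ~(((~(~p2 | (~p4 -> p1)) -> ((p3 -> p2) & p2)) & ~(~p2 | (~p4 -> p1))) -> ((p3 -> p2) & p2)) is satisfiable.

Unsatisfiable

Initial set: {~(((~(~p2 | (~p4 -> p1)) -> ((p3 -> p2) & p2)) & ~(~p2 | (~p4 -> p1))) -> ((p3 -> p2) & p2))}.
~(((~(~p2 | (~p4 -> p1)) -> ((p3 -> p2) & p2)) & ~(~p2 | (~p4 -> p1))) -> ((p3 -> p2) & p2)): α-rule — add ((~(~p2 | (~p4 -> p1)) -> ((p3 -> p2) & p2)) & ~(~p2 | (~p4 -> p1))), ~((p3 -> p2) & p2).
((~(~p2 | (~p4 -> p1)) -> ((p3 -> p2) & p2)) & ~(~p2 | (~p4 -> p1))): α-rule — add (~(~p2 | (~p4 -> p1)) -> ((p3 -> p2) & p2)), ~(~p2 | (~p4 -> p1)).
~(~p2 | (~p4 -> p1)): α-rule — add ~~p2, ~(~p4 -> p1).
~(~p4 -> p1): α-rule — add ~p4, ~p1.
~((p3 -> p2) & p2): β-rule — branch into ~(p3 -> p2)  //  ~p2.
  branch 1 (add ~(p3 -> p2)):
    ~(p3 -> p2): α-rule — add p3, ~p2.
    × closes — contains both p2 and ~p2.
  branch 2 (add ~p2):
    × closes — contains both p2 and ~p2.
All 2 branches close.
Every branch closed; the formula is unsatisfiable.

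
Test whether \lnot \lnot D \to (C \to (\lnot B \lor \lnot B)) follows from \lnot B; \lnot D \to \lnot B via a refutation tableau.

Yes

Initial set: {\lnot B; (\lnot D \to \lnot B); \lnot (\lnot \lnot D \to (C \to (\lnot B \lor \lnot B)))}.
\lnot (\lnot \lnot D \to (C \to (\lnot B \lor \lnot B))): α-rule — add \lnot \lnot D, \lnot (C \to (\lnot B \lor \lnot B)).
\lnot \lnot D: drop double negation, giving D.
\lnot (C \to (\lnot B \lor \lnot B)): α-rule — add C, \lnot (\lnot B \lor \lnot B).
\lnot (\lnot B \lor \lnot B): α-rule — add \lnot \lnot B, \lnot \lnot B.
× closes — contains both B and \lnot B.
All 1 branch closes.
Every branch closed, so the premises entail the conclusion.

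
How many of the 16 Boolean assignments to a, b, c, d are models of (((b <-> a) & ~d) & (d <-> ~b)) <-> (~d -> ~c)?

4

Initial set: {((((b <-> a) & ~d) & (d <-> ~b)) <-> (~d -> ~c))}.
((((b <-> a) & ~d) & (d <-> ~b)) <-> (~d -> ~c)): β-rule — branch into (((b <-> a) & ~d) & (d <-> ~b)), (~d -> ~c)  //  ~(((b <-> a) & ~d) & (d <-> ~b)), ~(~d -> ~c).
  branch 1 (add (((b <-> a) & ~d) & (d <-> ~b)), (~d -> ~c)):
    (((b <-> a) & ~d) & (d <-> ~b)): α-rule — add ((b <-> a) & ~d), (d <-> ~b).
    ((b <-> a) & ~d): α-rule — add (b <-> a), ~d.
    (~d -> ~c): β-rule — branch into ~~d  //  ~c.
      branch 1.1 (add ~~d):
        × closes — contains both d and ~d.
      branch 1.2 (add ~c):
        (d <-> ~b): β-rule — branch into d, ~b  //  ~d, ~~b.
          branch 1.2.1 (add d, ~b):
            × closes — contains both d and ~d.
          branch 1.2.2 (add ~d, ~~b):
            (b <-> a): β-rule — branch into b, a  //  ~b, ~a.
              branch 1.2.2.1 (add b, a):
                ○ open, literals {a=true, b=true, c=false, d=false}.
              branch 1.2.2.2 (add ~b, ~a):
                × closes — contains both b and ~b.
  branch 2 (add ~(((b <-> a) & ~d) & (d <-> ~b)), ~(~d -> ~c)):
    ~(~d -> ~c): α-rule — add ~d, ~~c.
    ~(((b <-> a) & ~d) & (d <-> ~b)): β-rule — branch into ~((b <-> a) & ~d)  //  ~(d <-> ~b).
      branch 2.1 (add ~((b <-> a) & ~d)):
        ~((b <-> a) & ~d): β-rule — branch into ~(b <-> a)  //  ~~d.
          branch 2.1.1 (add ~(b <-> a)):
            ~(b <-> a): β-rule — branch into b, ~a  //  ~b, a.
              branch 2.1.1.1 (add b, ~a):
                ○ open, literals {a=false, b=true, c=true, d=false}.
              branch 2.1.1.2 (add ~b, a):
                ○ open, literals {a=true, b=false, c=true, d=false}.
          branch 2.1.2 (add ~~d):
            × closes — contains both d and ~d.
      branch 2.2 (add ~(d <-> ~b)):
        ~(d <-> ~b): β-rule — branch into d, ~~b  //  ~d, ~b.
          branch 2.2.1 (add d, ~~b):
            × closes — contains both d and ~d.
          branch 2.2.2 (add ~d, ~b):
            ○ open, literals {b=false, c=true, d=false}.
5 branches closed, 4 open.
Each open branch fixes some atoms; the unmentioned ones are free. Counting distinct full assignments: branch {a=true, b=true, c=false, d=false} (none free) contributes 1 new; branch {a=false, b=true, c=true, d=false} (none free) contributes 1 new; branch {a=true, b=false, c=true, d=false} (none free) contributes 1 new; branch {b=false, c=true, d=false} (a) contributes 1 new. Total: 4.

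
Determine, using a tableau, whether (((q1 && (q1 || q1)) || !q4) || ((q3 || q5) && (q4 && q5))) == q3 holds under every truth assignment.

Not valid

Assume the negation and expand:
Initial set: {!((((q1 && (q1 || q1)) || !q4) || ((q3 || q5) && (q4 && q5))) == q3)}.
!((((q1 && (q1 || q1)) || !q4) || ((q3 || q5) && (q4 && q5))) == q3): β-rule — branch into (((q1 && (q1 || q1)) || !q4) || ((q3 || q5) && (q4 && q5))), !q3  //  !(((q1 && (q1 || q1)) || !q4) || ((q3 || q5) && (q4 && q5))), q3.
  branch 1 (add (((q1 && (q1 || q1)) || !q4) || ((q3 || q5) && (q4 && q5))), !q3):
    (((q1 && (q1 || q1)) || !q4) || ((q3 || q5) && (q4 && q5))): β-rule — branch into ((q1 && (q1 || q1)) || !q4)  //  ((q3 || q5) && (q4 && q5)).
      branch 1.1 (add ((q1 && (q1 || q1)) || !q4)):
        ((q1 && (q1 || q1)) || !q4): β-rule — branch into (q1 && (q1 || q1))  //  !q4.
          branch 1.1.1 (add (q1 && (q1 || q1))):
            (q1 && (q1 || q1)): α-rule — add q1, (q1 || q1).
            (q1 || q1): β-rule — branch into q1  //  q1.
              branch 1.1.1.1 (add q1):
                ○ open, literals {q1=true, q3=false}.
              branch 1.1.1.2 (add q1):
                ○ open, literals {q1=true, q3=false}.
          branch 1.1.2 (add !q4):
            ○ open, literals {q3=false, q4=false}.
      branch 1.2 (add ((q3 || q5) && (q4 && q5))):
        ((q3 || q5) && (q4 && q5)): α-rule — add (q3 || q5), (q4 && q5).
        (q4 && q5): α-rule — add q4, q5.
        (q3 || q5): β-rule — branch into q3  //  q5.
          branch 1.2.1 (add q3):
            × closes — contains both q3 and !q3.
          branch 1.2.2 (add q5):
            ○ open, literals {q3=false, q4=true, q5=true}.
  branch 2 (add !(((q1 && (q1 || q1)) || !q4) || ((q3 || q5) && (q4 && q5))), q3):
    !(((q1 && (q1 || q1)) || !q4) || ((q3 || q5) && (q4 && q5))): α-rule — add !((q1 && (q1 || q1)) || !q4), !((q3 || q5) && (q4 && q5)).
    !((q1 && (q1 || q1)) || !q4): α-rule — add !(q1 && (q1 || q1)), !!q4.
    !((q3 || q5) && (q4 && q5)): β-rule — branch into !(q3 || q5)  //  !(q4 && q5).
      branch 2.1 (add !(q3 || q5)):
        !(q3 || q5): α-rule — add !q3, !q5.
        × closes — contains both q3 and !q3.
      branch 2.2 (add !(q4 && q5)):
        !(q1 && (q1 || q1)): β-rule — branch into !q1  //  !(q1 || q1).
          branch 2.2.1 (add !q1):
            !(q4 && q5): β-rule — branch into !q4  //  !q5.
              branch 2.2.1.1 (add !q4):
                × closes — contains both q4 and !q4.
              branch 2.2.1.2 (add !q5):
                ○ open, literals {q1=false, q3=true, q4=true, q5=false}.
          branch 2.2.2 (add !(q1 || q1)):
            !(q1 || q1): α-rule — add !q1, !q1.
            !(q4 && q5): β-rule — branch into !q4  //  !q5.
              branch 2.2.2.1 (add !q4):
                × closes — contains both q4 and !q4.
              branch 2.2.2.2 (add !q5):
                ○ open, literals {q1=false, q3=true, q4=true, q5=false}.
4 branches closed, 6 open.
An open branch gives a countermodel: q1=true, q3=false (unmentioned atoms arbitrary); under it the original formula is false.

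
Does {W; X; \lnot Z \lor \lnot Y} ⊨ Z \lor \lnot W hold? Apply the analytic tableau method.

Initial set: {W; X; (\lnot Z \lor \lnot Y); \lnot (Z \lor \lnot W)}.
\lnot (Z \lor \lnot W): α-rule — add \lnot Z, \lnot \lnot W.
(\lnot Z \lor \lnot Y): β-rule — branch into \lnot Z  //  \lnot Y.
  branch 1 (add \lnot Z):
    ○ open, literals {W=T, X=T, Z=F}.
  branch 2 (add \lnot Y):
    ○ open, literals {W=T, X=T, Y=F, Z=F}.
0 branches closed, 2 open.
An open branch gives a countermodel: W=T, X=T, Z=F (unmentioned atoms arbitrary); the premises hold there but the conclusion fails.

No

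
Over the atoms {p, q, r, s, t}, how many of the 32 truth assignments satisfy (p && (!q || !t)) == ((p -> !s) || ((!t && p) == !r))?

Initial set: {((p && (!q || !t)) == ((p -> !s) || ((!t && p) == !r)))}.
((p && (!q || !t)) == ((p -> !s) || ((!t && p) == !r))): β-rule — branch into (p && (!q || !t)), ((p -> !s) || ((!t && p) == !r))  //  !(p && (!q || !t)), !((p -> !s) || ((!t && p) == !r)).
  branch 1 (add (p && (!q || !t)), ((p -> !s) || ((!t && p) == !r))):
    (p && (!q || !t)): α-rule — add p, (!q || !t).
    ((p -> !s) || ((!t && p) == !r)): β-rule — branch into (p -> !s)  //  ((!t && p) == !r).
      branch 1.1 (add (p -> !s)):
        (!q || !t): β-rule — branch into !q  //  !t.
          branch 1.1.1 (add !q):
            (p -> !s): β-rule — branch into !p  //  !s.
              branch 1.1.1.1 (add !p):
                × closes — contains both p and !p.
              branch 1.1.1.2 (add !s):
                ○ open, literals {p=T, q=F, s=F}.
          branch 1.1.2 (add !t):
            (p -> !s): β-rule — branch into !p  //  !s.
              branch 1.1.2.1 (add !p):
                × closes — contains both p and !p.
              branch 1.1.2.2 (add !s):
                ○ open, literals {p=T, s=F, t=F}.
      branch 1.2 (add ((!t && p) == !r)):
        (!q || !t): β-rule — branch into !q  //  !t.
          branch 1.2.1 (add !q):
            ((!t && p) == !r): β-rule — branch into (!t && p), !r  //  !(!t && p), !!r.
              branch 1.2.1.1 (add (!t && p), !r):
                (!t && p): α-rule — add !t, p.
                ○ open, literals {p=T, q=F, r=F, t=F}.
              branch 1.2.1.2 (add !(!t && p), !!r):
                !(!t && p): β-rule — branch into !!t  //  !p.
                  branch 1.2.1.2.1 (add !!t):
                    ○ open, literals {p=T, q=F, r=T, t=T}.
                  branch 1.2.1.2.2 (add !p):
                    × closes — contains both p and !p.
          branch 1.2.2 (add !t):
            ((!t && p) == !r): β-rule — branch into (!t && p), !r  //  !(!t && p), !!r.
              branch 1.2.2.1 (add (!t && p), !r):
                (!t && p): α-rule — add !t, p.
                ○ open, literals {p=T, r=F, t=F}.
              branch 1.2.2.2 (add !(!t && p), !!r):
                !(!t && p): β-rule — branch into !!t  //  !p.
                  branch 1.2.2.2.1 (add !!t):
                    × closes — contains both t and !t.
                  branch 1.2.2.2.2 (add !p):
                    × closes — contains both p and !p.
  branch 2 (add !(p && (!q || !t)), !((p -> !s) || ((!t && p) == !r))):
    !((p -> !s) || ((!t && p) == !r)): α-rule — add !(p -> !s), !((!t && p) == !r).
    !(p -> !s): α-rule — add p, !!s.
    !(p && (!q || !t)): β-rule — branch into !p  //  !(!q || !t).
      branch 2.1 (add !p):
        × closes — contains both p and !p.
      branch 2.2 (add !(!q || !t)):
        !(!q || !t): α-rule — add !!q, !!t.
        !((!t && p) == !r): β-rule — branch into (!t && p), !!r  //  !(!t && p), !r.
          branch 2.2.1 (add (!t && p), !!r):
            (!t && p): α-rule — add !t, p.
            × closes — contains both t and !t.
          branch 2.2.2 (add !(!t && p), !r):
            !(!t && p): β-rule — branch into !!t  //  !p.
              branch 2.2.2.1 (add !!t):
                ○ open, literals {p=T, q=T, r=F, s=T, t=T}.
              branch 2.2.2.2 (add !p):
                × closes — contains both p and !p.
8 branches closed, 6 open.
Each open branch fixes some atoms; the unmentioned ones are free. Counting distinct full assignments: branch {p=T, q=F, s=F} (r, t) contributes 4 new; branch {p=T, s=F, t=F} (q, r) contributes 2 new; branch {p=T, q=F, r=F, t=F} (s) contributes 1 new; branch {p=T, q=F, r=T, t=T} (s) contributes 1 new; branch {p=T, r=F, t=F} (q, s) contributes 1 new; branch {p=T, q=T, r=F, s=T, t=T} (none free) contributes 1 new. Total: 10.

10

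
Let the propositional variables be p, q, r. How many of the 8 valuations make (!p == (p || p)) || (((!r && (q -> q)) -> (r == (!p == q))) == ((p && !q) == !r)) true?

Initial set: {((!p == (p || p)) || (((!r && (q -> q)) -> (r == (!p == q))) == ((p && !q) == !r)))}.
((!p == (p || p)) || (((!r && (q -> q)) -> (r == (!p == q))) == ((p && !q) == !r))): β-rule — branch into (!p == (p || p))  //  (((!r && (q -> q)) -> (r == (!p == q))) == ((p && !q) == !r)).
  branch 1 (add (!p == (p || p))):
    (!p == (p || p)): β-rule — branch into !p, (p || p)  //  !!p, !(p || p).
      branch 1.1 (add !p, (p || p)):
        (p || p): β-rule — branch into p  //  p.
          branch 1.1.1 (add p):
            × closes — contains both p and !p.
          branch 1.1.2 (add p):
            × closes — contains both p and !p.
      branch 1.2 (add !!p, !(p || p)):
        !(p || p): α-rule — add !p, !p.
        × closes — contains both p and !p.
  branch 2 (add (((!r && (q -> q)) -> (r == (!p == q))) == ((p && !q) == !r))):
    (((!r && (q -> q)) -> (r == (!p == q))) == ((p && !q) == !r)): β-rule — branch into ((!r && (q -> q)) -> (r == (!p == q))), ((p && !q) == !r)  //  !((!r && (q -> q)) -> (r == (!p == q))), !((p && !q) == !r).
      branch 2.1 (add ((!r && (q -> q)) -> (r == (!p == q))), ((p && !q) == !r)):
        ((!r && (q -> q)) -> (r == (!p == q))): β-rule — branch into !(!r && (q -> q))  //  (r == (!p == q)).
          branch 2.1.1 (add !(!r && (q -> q))):
            ((p && !q) == !r): β-rule — branch into (p && !q), !r  //  !(p && !q), !!r.
              branch 2.1.1.1 (add (p && !q), !r):
                (p && !q): α-rule — add p, !q.
                !(!r && (q -> q)): β-rule — branch into !!r  //  !(q -> q).
                  branch 2.1.1.1.1 (add !!r):
                    × closes — contains both r and !r.
                  branch 2.1.1.1.2 (add !(q -> q)):
                    !(q -> q): α-rule — add q, !q.
                    × closes — contains both q and !q.
              branch 2.1.1.2 (add !(p && !q), !!r):
                !(!r && (q -> q)): β-rule — branch into !!r  //  !(q -> q).
                  branch 2.1.1.2.1 (add !!r):
                    !(p && !q): β-rule — branch into !p  //  !!q.
                      branch 2.1.1.2.1.1 (add !p):
                        ○ open, literals {p=false, r=true}.
                      branch 2.1.1.2.1.2 (add !!q):
                        ○ open, literals {q=true, r=true}.
                  branch 2.1.1.2.2 (add !(q -> q)):
                    !(q -> q): α-rule — add q, !q.
                    × closes — contains both q and !q.
          branch 2.1.2 (add (r == (!p == q))):
            ((p && !q) == !r): β-rule — branch into (p && !q), !r  //  !(p && !q), !!r.
              branch 2.1.2.1 (add (p && !q), !r):
                (p && !q): α-rule — add p, !q.
                (r == (!p == q)): β-rule — branch into r, (!p == q)  //  !r, !(!p == q).
                  branch 2.1.2.1.1 (add r, (!p == q)):
                    × closes — contains both r and !r.
                  branch 2.1.2.1.2 (add !r, !(!p == q)):
                    !(!p == q): β-rule — branch into !p, !q  //  !!p, q.
                      branch 2.1.2.1.2.1 (add !p, !q):
                        × closes — contains both p and !p.
                      branch 2.1.2.1.2.2 (add !!p, q):
                        × closes — contains both q and !q.
              branch 2.1.2.2 (add !(p && !q), !!r):
                (r == (!p == q)): β-rule — branch into r, (!p == q)  //  !r, !(!p == q).
                  branch 2.1.2.2.1 (add r, (!p == q)):
                    !(p && !q): β-rule — branch into !p  //  !!q.
                      branch 2.1.2.2.1.1 (add !p):
                        (!p == q): β-rule — branch into !p, q  //  !!p, !q.
                          branch 2.1.2.2.1.1.1 (add !p, q):
                            ○ open, literals {p=false, q=true, r=true}.
                          branch 2.1.2.2.1.1.2 (add !!p, !q):
                            × closes — contains both p and !p.
                      branch 2.1.2.2.1.2 (add !!q):
                        (!p == q): β-rule — branch into !p, q  //  !!p, !q.
                          branch 2.1.2.2.1.2.1 (add !p, q):
                            ○ open, literals {p=false, q=true, r=true}.
                          branch 2.1.2.2.1.2.2 (add !!p, !q):
                            × closes — contains both q and !q.
                  branch 2.1.2.2.2 (add !r, !(!p == q)):
                    × closes — contains both r and !r.
      branch 2.2 (add !((!r && (q -> q)) -> (r == (!p == q))), !((p && !q) == !r)):
        !((!r && (q -> q)) -> (r == (!p == q))): α-rule — add (!r && (q -> q)), !(r == (!p == q)).
        (!r && (q -> q)): α-rule — add !r, (q -> q).
        !((p && !q) == !r): β-rule — branch into (p && !q), !!r  //  !(p && !q), !r.
          branch 2.2.1 (add (p && !q), !!r):
            × closes — contains both r and !r.
          branch 2.2.2 (add !(p && !q), !r):
            !(r == (!p == q)): β-rule — branch into r, !(!p == q)  //  !r, (!p == q).
              branch 2.2.2.1 (add r, !(!p == q)):
                × closes — contains both r and !r.
              branch 2.2.2.2 (add !r, (!p == q)):
                (q -> q): β-rule — branch into !q  //  q.
                  branch 2.2.2.2.1 (add !q):
                    !(p && !q): β-rule — branch into !p  //  !!q.
                      branch 2.2.2.2.1.1 (add !p):
                        (!p == q): β-rule — branch into !p, q  //  !!p, !q.
                          branch 2.2.2.2.1.1.1 (add !p, q):
                            × closes — contains both q and !q.
                          branch 2.2.2.2.1.1.2 (add !!p, !q):
                            × closes — contains both p and !p.
                      branch 2.2.2.2.1.2 (add !!q):
                        × closes — contains both q and !q.
                  branch 2.2.2.2.2 (add q):
                    !(p && !q): β-rule — branch into !p  //  !!q.
                      branch 2.2.2.2.2.1 (add !p):
                        (!p == q): β-rule — branch into !p, q  //  !!p, !q.
                          branch 2.2.2.2.2.1.1 (add !p, q):
                            ○ open, literals {p=false, q=true, r=false}.
                          branch 2.2.2.2.2.1.2 (add !!p, !q):
                            × closes — contains both p and !p.
                      branch 2.2.2.2.2.2 (add !!q):
                        (!p == q): β-rule — branch into !p, q  //  !!p, !q.
                          branch 2.2.2.2.2.2.1 (add !p, q):
                            ○ open, literals {p=false, q=true, r=false}.
                          branch 2.2.2.2.2.2.2 (add !!p, !q):
                            × closes — contains both q and !q.
19 branches closed, 6 open.
Each open branch fixes some atoms; the unmentioned ones are free. Counting distinct full assignments: branch {p=false, r=true} (q) contributes 2 new; branch {q=true, r=true} (p) contributes 1 new; branch {p=false, q=true, r=true} (none free) contributes 0 new; branch {p=false, q=true, r=true} (none free) contributes 0 new; branch {p=false, q=true, r=false} (none free) contributes 1 new; branch {p=false, q=true, r=false} (none free) contributes 0 new. Total: 4.

4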